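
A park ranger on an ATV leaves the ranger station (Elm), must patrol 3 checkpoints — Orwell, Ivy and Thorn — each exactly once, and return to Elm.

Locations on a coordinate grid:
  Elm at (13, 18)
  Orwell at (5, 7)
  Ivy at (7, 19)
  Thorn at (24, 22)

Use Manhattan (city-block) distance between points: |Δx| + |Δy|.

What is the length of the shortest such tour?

Shortest round trip = 68.

Elm→Orwell→Ivy→Thorn→Elm: 19+14+20+15 = 68
Elm→Orwell→Thorn→Ivy→Elm: 19+34+20+7 = 80
Elm→Ivy→Orwell→Thorn→Elm: 7+14+34+15 = 70
The minimum is 68.
One optimal route: Elm → Orwell → Ivy → Thorn → Elm (or its reverse).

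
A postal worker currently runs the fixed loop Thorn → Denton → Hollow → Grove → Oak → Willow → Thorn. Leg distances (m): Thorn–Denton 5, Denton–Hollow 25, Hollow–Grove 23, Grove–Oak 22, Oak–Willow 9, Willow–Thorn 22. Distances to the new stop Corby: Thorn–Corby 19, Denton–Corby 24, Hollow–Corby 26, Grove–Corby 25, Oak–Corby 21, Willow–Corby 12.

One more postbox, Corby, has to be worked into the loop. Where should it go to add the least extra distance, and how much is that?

Insertion cost between consecutive stops i–j is d(i,Corby) + d(Corby,j) − d(i,j):
  between Thorn and Denton: 19 + 24 − 5 = 38
  between Denton and Hollow: 24 + 26 − 25 = 25
  between Hollow and Grove: 26 + 25 − 23 = 28
  between Grove and Oak: 25 + 21 − 22 = 24
  between Oak and Willow: 21 + 12 − 9 = 24
  between Willow and Thorn: 12 + 19 − 22 = 9
Cheapest insertion is between Willow and Thorn, adding 9.
New total = 106 + 9 = 115.

+9 m — insert Corby between Willow and Thorn.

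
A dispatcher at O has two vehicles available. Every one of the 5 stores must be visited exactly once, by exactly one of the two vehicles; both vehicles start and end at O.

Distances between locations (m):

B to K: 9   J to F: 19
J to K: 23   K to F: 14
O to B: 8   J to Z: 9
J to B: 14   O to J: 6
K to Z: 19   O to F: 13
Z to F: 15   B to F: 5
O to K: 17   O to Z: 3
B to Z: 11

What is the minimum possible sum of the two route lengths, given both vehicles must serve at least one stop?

Try each way of splitting the stops between the two vehicles (each non-empty) and, for each split, find the best tour for each vehicle:
  {J} + {B, K, Z, F}: 12 + 49 = 61
  {B} + {J, K, Z, F}: 16 + 61 = 77
  {J, B} + {K, Z, F}: 28 + 49 = 77
  {K} + {J, B, Z, F}: 34 + 43 = 77
  {J, K} + {B, Z, F}: 46 + 31 = 77
  {B, K} + {J, Z, F}: 34 + 43 = 77
  … (15 splits in total)
Best: vehicle 1 O → J → O = 12; vehicle 2 O → B → K → F → Z → O = 49; combined 61.

61 m — the smallest possible combined total.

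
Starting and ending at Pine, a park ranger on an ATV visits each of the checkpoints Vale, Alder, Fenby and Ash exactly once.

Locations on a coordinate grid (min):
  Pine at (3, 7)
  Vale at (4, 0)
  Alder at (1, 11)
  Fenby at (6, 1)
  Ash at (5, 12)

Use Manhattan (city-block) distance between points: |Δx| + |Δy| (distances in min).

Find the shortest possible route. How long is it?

There are 12 distinct closed tours to check (reversals are equivalent).
Pine-Vale-Alder-Fenby-Ash-Pine: 8+14+15+12+7 = 56
Pine-Vale-Alder-Ash-Fenby-Pine: 8+14+5+12+9 = 48
Pine-Vale-Fenby-Alder-Ash-Pine: 8+3+15+5+7 = 38
Pine-Vale-Fenby-Ash-Alder-Pine: 8+3+12+5+6 = 34
Pine-Vale-Ash-Alder-Fenby-Pine: 8+13+5+15+9 = 50
Pine-Vale-Ash-Fenby-Alder-Pine: 8+13+12+15+6 = 54
Pine-Alder-Vale-Fenby-Ash-Pine: 6+14+3+12+7 = 42
Pine-Alder-Vale-Ash-Fenby-Pine: 6+14+13+12+9 = 54
Pine-Alder-Fenby-Vale-Ash-Pine: 6+15+3+13+7 = 44
Pine-Alder-Ash-Vale-Fenby-Pine: 6+5+13+3+9 = 36
Pine-Fenby-Vale-Alder-Ash-Pine: 9+3+14+5+7 = 38
Pine-Fenby-Alder-Vale-Ash-Pine: 9+15+14+13+7 = 58
The minimum is 34.
One optimal route: Pine → Vale → Fenby → Ash → Alder → Pine (or its reverse).

Shortest round trip = 34 min.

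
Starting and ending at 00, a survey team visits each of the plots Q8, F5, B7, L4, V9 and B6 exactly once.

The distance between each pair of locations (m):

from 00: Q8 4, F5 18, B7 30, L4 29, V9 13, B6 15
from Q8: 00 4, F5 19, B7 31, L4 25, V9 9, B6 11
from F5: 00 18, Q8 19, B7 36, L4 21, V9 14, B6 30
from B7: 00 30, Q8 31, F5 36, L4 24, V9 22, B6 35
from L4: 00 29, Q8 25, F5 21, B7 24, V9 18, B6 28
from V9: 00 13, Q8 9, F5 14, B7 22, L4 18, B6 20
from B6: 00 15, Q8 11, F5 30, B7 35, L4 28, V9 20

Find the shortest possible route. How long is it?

There are 360 distinct closed tours to check (reversals are equivalent).
00→Q8→F5→B7→L4→V9→B6→00: 4+19+36+24+18+20+15 = 136
00→Q8→F5→B7→L4→B6→V9→00: 4+19+36+24+28+20+13 = 144
00→Q8→F5→B7→V9→L4→B6→00: 4+19+36+22+18+28+15 = 142
00→Q8→F5→B7→V9→B6→L4→00: 4+19+36+22+20+28+29 = 158
00→Q8→F5→B7→B6→L4→V9→00: 4+19+36+35+28+18+13 = 153
00→Q8→F5→B7→B6→V9→L4→00: 4+19+36+35+20+18+29 = 161
00→Q8→F5→L4→B7→V9→B6→00: 4+19+21+24+22+20+15 = 125
00→Q8→F5→L4→B7→B6→V9→00: 4+19+21+24+35+20+13 = 136
… (352 more)
00→Q8→B6→V9→B7→L4→F5→00: 4+11+20+22+24+21+18 = 120  ← best
The minimum is 120.
One optimal route: 00 → Q8 → B6 → V9 → B7 → L4 → F5 → 00 (or its reverse).

Minimum total distance: 120 m.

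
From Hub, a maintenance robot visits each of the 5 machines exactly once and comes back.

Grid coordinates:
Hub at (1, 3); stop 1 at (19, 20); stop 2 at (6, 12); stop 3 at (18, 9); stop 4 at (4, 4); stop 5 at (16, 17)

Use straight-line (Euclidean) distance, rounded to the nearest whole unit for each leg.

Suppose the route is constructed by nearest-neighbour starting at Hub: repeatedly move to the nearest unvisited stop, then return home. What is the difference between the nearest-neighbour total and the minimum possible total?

Hub: stop 4=3, stop 2=10, stop 3=18, stop 5=21, stop 1=25 ⇒ stop 4
stop 4: stop 2=8, stop 3=15, stop 5=18, stop 1=22 ⇒ stop 2
stop 2: stop 5=11, stop 3=12, stop 1=15 ⇒ stop 5
stop 5: stop 1=4, stop 3=8 ⇒ stop 1
stop 1: stop 3=11 ⇒ stop 3
NN route Hub → stop 4 → stop 2 → stop 5 → stop 1 → stop 3 → Hub costs 55.
Optimal: Hub → stop 2 → stop 5 → stop 1 → stop 3 → stop 4 → Hub costs 54 (by enumerating all 60 distinct tours).
Excess = 55 − 54 = 1.

The nearest-neighbour route is 1 longer than optimal.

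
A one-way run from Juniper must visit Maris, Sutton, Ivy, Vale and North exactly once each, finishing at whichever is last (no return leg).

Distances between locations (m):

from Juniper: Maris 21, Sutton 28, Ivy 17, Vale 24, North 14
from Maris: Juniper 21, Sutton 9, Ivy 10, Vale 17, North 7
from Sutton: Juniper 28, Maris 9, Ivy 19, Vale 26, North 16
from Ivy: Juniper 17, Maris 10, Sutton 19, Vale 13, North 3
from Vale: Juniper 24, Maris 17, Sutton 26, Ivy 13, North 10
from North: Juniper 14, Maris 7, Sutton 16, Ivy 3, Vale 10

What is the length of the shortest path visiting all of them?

There are 5! = 120 possible orderings.
Juniper → Maris → Sutton → Ivy → Vale → North: 21+9+19+13+10 = 72
Juniper → Maris → Sutton → Ivy → North → Vale: 21+9+19+3+10 = 62
Juniper → Maris → Sutton → Vale → Ivy → North: 21+9+26+13+3 = 72
Juniper → Maris → Sutton → Vale → North → Ivy: 21+9+26+10+3 = 69
Juniper → Maris → Sutton → North → Ivy → Vale: 21+9+16+3+13 = 62
Juniper → Maris → Sutton → North → Vale → Ivy: 21+9+16+10+13 = 69
Juniper → Maris → Ivy → Sutton → Vale → North: 21+10+19+26+10 = 86
Juniper → Maris → Ivy → Sutton → North → Vale: 21+10+19+16+10 = 76
Juniper → Maris → Ivy → Vale → Sutton → North: 21+10+13+26+16 = 86
Juniper → Maris → Ivy → Vale → North → Sutton: 21+10+13+10+16 = 70
Juniper → Maris → Ivy → North → Sutton → Vale: 21+10+3+16+26 = 76
Juniper → Maris → Ivy → North → Vale → Sutton: 21+10+3+10+26 = 70
Juniper → Maris → Vale → Sutton → Ivy → North: 21+17+26+19+3 = 86
Juniper → Maris → Vale → Sutton → North → Ivy: 21+17+26+16+3 = 83
… (106 more)
Juniper → Ivy → Vale → North → Maris → Sutton: 17+13+10+7+9 = 56  ← best
The minimum is 56.
One shortest path: Juniper → Ivy → Vale → North → Maris → Sutton.

56 m — the minimum one-way total.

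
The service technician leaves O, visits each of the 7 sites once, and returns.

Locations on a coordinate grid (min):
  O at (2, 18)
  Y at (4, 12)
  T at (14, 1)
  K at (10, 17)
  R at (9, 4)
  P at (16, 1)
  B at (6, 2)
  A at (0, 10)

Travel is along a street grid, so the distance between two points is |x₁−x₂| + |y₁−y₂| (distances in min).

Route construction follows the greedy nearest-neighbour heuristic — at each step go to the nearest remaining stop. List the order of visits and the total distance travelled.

From O: distances to unvisited — Y=8, K=9, A=10, B=20, R=21, T=29, P=31. Nearest is Y (8).
From Y: distances to unvisited — A=6, K=11, B=12, R=13, T=21, P=23. Nearest is A (6).
From A: distances to unvisited — B=14, R=15, K=17, T=23, P=25. Nearest is B (14).
From B: distances to unvisited — R=5, T=9, P=11, K=19. Nearest is R (5).
From R: distances to unvisited — T=8, P=10, K=14. Nearest is T (8).
From T: distances to unvisited — P=2, K=20. Nearest is P (2).
From P: distances to unvisited — K=22. Nearest is K (22).
Return K→O: 9.
Total = 8 + 6 + 14 + 5 + 8 + 2 + 22 + 9 = 74.

74 min along O → Y → A → B → R → T → P → K → O.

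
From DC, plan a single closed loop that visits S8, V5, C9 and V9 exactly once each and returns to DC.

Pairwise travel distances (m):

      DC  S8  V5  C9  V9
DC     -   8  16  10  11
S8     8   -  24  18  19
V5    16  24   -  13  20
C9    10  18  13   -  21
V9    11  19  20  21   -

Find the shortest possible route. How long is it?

DC→S8→V5→C9→V9→DC: 8+24+13+21+11 = 77
DC→S8→V5→V9→C9→DC: 8+24+20+21+10 = 83
DC→S8→C9→V5→V9→DC: 8+18+13+20+11 = 70
DC→S8→C9→V9→V5→DC: 8+18+21+20+16 = 83
DC→S8→V9→V5→C9→DC: 8+19+20+13+10 = 70
DC→S8→V9→C9→V5→DC: 8+19+21+13+16 = 77
DC→V5→S8→C9→V9→DC: 16+24+18+21+11 = 90
DC→V5→S8→V9→C9→DC: 16+24+19+21+10 = 90
DC→V5→C9→S8→V9→DC: 16+13+18+19+11 = 77
DC→V5→V9→S8→C9→DC: 16+20+19+18+10 = 83
DC→C9→S8→V5→V9→DC: 10+18+24+20+11 = 83
DC→C9→V5→S8→V9→DC: 10+13+24+19+11 = 77
The minimum is 70.
One optimal route: DC → S8 → C9 → V5 → V9 → DC (or its reverse).

Shortest round trip = 70 m.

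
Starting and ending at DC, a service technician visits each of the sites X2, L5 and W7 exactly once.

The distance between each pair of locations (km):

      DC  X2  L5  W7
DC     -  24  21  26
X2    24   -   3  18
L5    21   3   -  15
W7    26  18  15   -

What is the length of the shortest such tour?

There are 3 distinct closed tours to check (reversals are equivalent).
DC→X2→L5→W7→DC: 24+3+15+26 = 68
DC→X2→W7→L5→DC: 24+18+15+21 = 78
DC→L5→X2→W7→DC: 21+3+18+26 = 68
The minimum is 68.
One optimal route: DC → X2 → L5 → W7 → DC (or its reverse).

Shortest round trip = 68 km.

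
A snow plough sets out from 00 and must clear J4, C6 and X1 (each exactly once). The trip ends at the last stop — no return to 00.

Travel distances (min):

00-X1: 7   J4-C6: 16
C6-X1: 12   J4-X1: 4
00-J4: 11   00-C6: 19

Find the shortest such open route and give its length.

27 min — the minimum one-way total.

There are 3! = 6 possible orderings.
00→J4→C6→X1: 11+16+12 = 39
00→J4→X1→C6: 11+4+12 = 27
00→C6→J4→X1: 19+16+4 = 39
00→C6→X1→J4: 19+12+4 = 35
00→X1→J4→C6: 7+4+16 = 27
00→X1→C6→J4: 7+12+16 = 35
The minimum is 27.
One shortest path: 00 → J4 → X1 → C6.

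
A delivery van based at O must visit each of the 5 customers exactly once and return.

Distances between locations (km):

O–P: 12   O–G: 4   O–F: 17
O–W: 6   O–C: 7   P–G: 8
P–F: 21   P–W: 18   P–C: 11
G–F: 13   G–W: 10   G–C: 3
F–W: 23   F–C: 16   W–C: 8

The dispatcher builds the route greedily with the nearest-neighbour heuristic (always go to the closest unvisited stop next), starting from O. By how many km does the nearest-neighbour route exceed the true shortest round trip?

Excess over optimum: 8 km.

From O: G=4, W=6, C=7, P=12, F=17 → choose G (4).
From G: C=3, P=8, W=10, F=13 → choose C (3).
From C: W=8, P=11, F=16 → choose W (8).
From W: P=18, F=23 → choose P (18).
From P: F=21 → choose F (21).
NN route O → G → C → W → P → F → O costs 71.
Optimal: O → P → G → F → C → W → O costs 63 (by enumerating all 60 distinct tours).
Excess = 71 − 63 = 8.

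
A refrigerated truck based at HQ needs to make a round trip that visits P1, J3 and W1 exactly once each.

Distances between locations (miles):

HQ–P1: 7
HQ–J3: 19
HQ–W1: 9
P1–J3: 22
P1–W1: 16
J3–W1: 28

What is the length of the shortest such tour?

With 3 stops there are 3!/2 = 3 distinct round trips (a route and its reverse cost the same).
HQ → P1 → J3 → W1 → HQ: 7+22+28+9 = 66
HQ → P1 → W1 → J3 → HQ: 7+16+28+19 = 70
HQ → J3 → P1 → W1 → HQ: 19+22+16+9 = 66
The minimum is 66.
One optimal route: HQ → P1 → J3 → W1 → HQ (or its reverse).

66 miles — the shortest possible round trip.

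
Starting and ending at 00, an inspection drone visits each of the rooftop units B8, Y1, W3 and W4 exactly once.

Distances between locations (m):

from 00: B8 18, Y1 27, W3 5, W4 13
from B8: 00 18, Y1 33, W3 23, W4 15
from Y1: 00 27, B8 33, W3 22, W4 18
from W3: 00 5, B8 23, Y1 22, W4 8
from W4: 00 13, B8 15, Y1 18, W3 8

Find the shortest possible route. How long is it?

Minimum total distance: 78 m.

00-B8-Y1-W3-W4-00: 18+33+22+8+13 = 94
00-B8-Y1-W4-W3-00: 18+33+18+8+5 = 82
00-B8-W3-Y1-W4-00: 18+23+22+18+13 = 94
00-B8-W3-W4-Y1-00: 18+23+8+18+27 = 94
00-B8-W4-Y1-W3-00: 18+15+18+22+5 = 78
00-B8-W4-W3-Y1-00: 18+15+8+22+27 = 90
00-Y1-B8-W3-W4-00: 27+33+23+8+13 = 104
00-Y1-B8-W4-W3-00: 27+33+15+8+5 = 88
00-Y1-W3-B8-W4-00: 27+22+23+15+13 = 100
00-Y1-W4-B8-W3-00: 27+18+15+23+5 = 88
00-W3-B8-Y1-W4-00: 5+23+33+18+13 = 92
00-W3-Y1-B8-W4-00: 5+22+33+15+13 = 88
The minimum is 78.
One optimal route: 00 → B8 → W4 → Y1 → W3 → 00 (or its reverse).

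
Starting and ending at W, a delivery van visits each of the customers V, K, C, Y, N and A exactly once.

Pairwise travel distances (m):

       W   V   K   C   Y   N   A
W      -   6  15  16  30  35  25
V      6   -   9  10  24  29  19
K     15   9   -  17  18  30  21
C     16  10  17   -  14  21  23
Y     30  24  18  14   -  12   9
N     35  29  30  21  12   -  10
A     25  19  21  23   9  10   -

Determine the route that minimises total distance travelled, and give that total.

Shortest round trip = 88 m.

With 6 stops there are 6!/2 = 360 distinct round trips (a route and its reverse cost the same).
W → V → K → C → Y → N → A → W: 6+9+17+14+12+10+25 = 93
W → V → K → C → Y → A → N → W: 6+9+17+14+9+10+35 = 100
W → V → K → C → N → Y → A → W: 6+9+17+21+12+9+25 = 99
W → V → K → C → N → A → Y → W: 6+9+17+21+10+9+30 = 102
W → V → K → C → A → Y → N → W: 6+9+17+23+9+12+35 = 111
W → V → K → C → A → N → Y → W: 6+9+17+23+10+12+30 = 107
W → V → K → Y → C → N → A → W: 6+9+18+14+21+10+25 = 103
W → V → K → Y → C → A → N → W: 6+9+18+14+23+10+35 = 115
… (352 more)
W → V → K → A → N → Y → C → W: 6+9+21+10+12+14+16 = 88  ← best
The minimum is 88.
One optimal route: W → V → K → A → N → Y → C → W (or its reverse).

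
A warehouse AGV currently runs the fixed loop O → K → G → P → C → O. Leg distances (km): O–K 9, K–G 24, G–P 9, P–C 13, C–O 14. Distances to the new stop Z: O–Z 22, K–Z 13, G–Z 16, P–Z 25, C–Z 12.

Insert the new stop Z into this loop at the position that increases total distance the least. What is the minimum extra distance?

Minimum extra distance: 5 km, inserting Z between K and G.

Insertion cost between consecutive stops i–j is d(i,Z) + d(Z,j) − d(i,j):
  between O and K: 22 + 13 − 9 = 26
  between K and G: 13 + 16 − 24 = 5
  between G and P: 16 + 25 − 9 = 32
  between P and C: 25 + 12 − 13 = 24
  between C and O: 12 + 22 − 14 = 20
Cheapest insertion is between K and G, adding 5.
New total = 69 + 5 = 74.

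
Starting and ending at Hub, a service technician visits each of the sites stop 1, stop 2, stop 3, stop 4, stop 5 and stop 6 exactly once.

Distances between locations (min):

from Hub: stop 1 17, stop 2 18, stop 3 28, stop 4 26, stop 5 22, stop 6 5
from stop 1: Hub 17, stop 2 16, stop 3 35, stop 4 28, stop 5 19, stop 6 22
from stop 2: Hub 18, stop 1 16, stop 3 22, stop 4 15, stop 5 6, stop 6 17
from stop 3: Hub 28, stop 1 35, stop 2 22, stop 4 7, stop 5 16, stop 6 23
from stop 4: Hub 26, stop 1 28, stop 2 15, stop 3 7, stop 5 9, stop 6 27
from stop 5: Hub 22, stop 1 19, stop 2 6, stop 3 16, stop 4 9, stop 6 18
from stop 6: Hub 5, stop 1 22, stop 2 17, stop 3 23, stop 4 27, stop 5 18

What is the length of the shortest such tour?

With 6 stops there are 6!/2 = 360 distinct round trips (a route and its reverse cost the same).
Hub - stop 1 - stop 2 - stop 3 - stop 4 - stop 5 - stop 6 - Hub: 17+16+22+7+9+18+5 = 94
Hub - stop 1 - stop 2 - stop 3 - stop 4 - stop 6 - stop 5 - Hub: 17+16+22+7+27+18+22 = 129
Hub - stop 1 - stop 2 - stop 3 - stop 5 - stop 4 - stop 6 - Hub: 17+16+22+16+9+27+5 = 112
Hub - stop 1 - stop 2 - stop 3 - stop 5 - stop 6 - stop 4 - Hub: 17+16+22+16+18+27+26 = 142
Hub - stop 1 - stop 2 - stop 3 - stop 6 - stop 4 - stop 5 - Hub: 17+16+22+23+27+9+22 = 136
Hub - stop 1 - stop 2 - stop 3 - stop 6 - stop 5 - stop 4 - Hub: 17+16+22+23+18+9+26 = 131
Hub - stop 1 - stop 2 - stop 4 - stop 3 - stop 5 - stop 6 - Hub: 17+16+15+7+16+18+5 = 94
Hub - stop 1 - stop 2 - stop 4 - stop 3 - stop 6 - stop 5 - Hub: 17+16+15+7+23+18+22 = 118
… (352 more)
Hub - stop 1 - stop 2 - stop 5 - stop 4 - stop 3 - stop 6 - Hub: 17+16+6+9+7+23+5 = 83  ← best
The minimum is 83.
One optimal route: Hub → stop 1 → stop 2 → stop 5 → stop 4 → stop 3 → stop 6 → Hub (or its reverse).

Shortest round trip = 83 min.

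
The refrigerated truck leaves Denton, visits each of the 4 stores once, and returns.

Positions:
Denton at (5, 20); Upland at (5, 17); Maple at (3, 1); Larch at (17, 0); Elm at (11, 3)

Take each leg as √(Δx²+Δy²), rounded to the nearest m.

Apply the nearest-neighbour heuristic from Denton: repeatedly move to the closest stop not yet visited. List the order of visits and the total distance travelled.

Denton → [Upland:3 / Elm:18 / Maple:19 / Larch:23] → Upland (3)
Upland → [Elm:15 / Maple:16 / Larch:21] → Elm (15)
Elm → [Larch:7 / Maple:8] → Larch (7)
Larch → [Maple:14] → Maple (14)
Return Maple→Denton: 19.
Total = 3 + 15 + 7 + 14 + 19 = 58.

Total distance 58 m via the nearest-neighbour route Denton → Upland → Elm → Larch → Maple → Denton.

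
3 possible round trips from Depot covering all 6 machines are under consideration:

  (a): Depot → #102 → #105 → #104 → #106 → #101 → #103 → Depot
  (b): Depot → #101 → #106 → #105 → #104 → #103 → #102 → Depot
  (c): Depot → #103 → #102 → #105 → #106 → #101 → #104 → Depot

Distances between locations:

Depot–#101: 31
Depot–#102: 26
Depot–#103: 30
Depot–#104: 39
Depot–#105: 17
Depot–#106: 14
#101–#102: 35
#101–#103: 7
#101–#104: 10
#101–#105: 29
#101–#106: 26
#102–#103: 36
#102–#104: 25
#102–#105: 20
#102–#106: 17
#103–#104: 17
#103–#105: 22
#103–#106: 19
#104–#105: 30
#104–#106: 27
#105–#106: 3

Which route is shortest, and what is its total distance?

(a): 26 + 20 + 30 + 27 + 26 + 7 + 30 = 166
(b): 31 + 26 + 3 + 30 + 17 + 36 + 26 = 169
(c): 30 + 36 + 20 + 3 + 26 + 10 + 39 = 164

Shortest is (c), total 164.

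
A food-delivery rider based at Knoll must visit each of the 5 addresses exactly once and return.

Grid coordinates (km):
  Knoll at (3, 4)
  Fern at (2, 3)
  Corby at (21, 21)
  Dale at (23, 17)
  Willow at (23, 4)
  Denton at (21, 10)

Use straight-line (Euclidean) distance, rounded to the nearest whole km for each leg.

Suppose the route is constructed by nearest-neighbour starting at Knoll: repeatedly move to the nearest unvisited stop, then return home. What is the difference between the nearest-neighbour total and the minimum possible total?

From Knoll: Fern=1, Denton=19, Willow=20, Dale=24, Corby=25 → choose Fern (1).
From Fern: Denton=20, Willow=21, Dale=25, Corby=26 → choose Denton (20).
From Denton: Willow=6, Dale=7, Corby=11 → choose Willow (6).
From Willow: Dale=13, Corby=17 → choose Dale (13).
From Dale: Corby=4 → choose Corby (4).
NN route Knoll → Fern → Denton → Willow → Dale → Corby → Knoll costs 69.
Optimal: Knoll → Fern → Corby → Dale → Denton → Willow → Knoll costs 64 (by enumerating all 60 distinct tours).
Excess = 69 − 64 = 5.

The nearest-neighbour route is 5 km longer than optimal.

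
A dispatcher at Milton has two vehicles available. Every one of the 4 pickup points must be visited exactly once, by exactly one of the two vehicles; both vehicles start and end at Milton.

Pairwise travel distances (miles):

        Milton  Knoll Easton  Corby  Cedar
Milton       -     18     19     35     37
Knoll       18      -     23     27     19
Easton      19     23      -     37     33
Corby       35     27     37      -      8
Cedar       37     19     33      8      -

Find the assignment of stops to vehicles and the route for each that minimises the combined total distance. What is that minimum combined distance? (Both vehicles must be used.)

There are 2^3 − 1 = 7 ways to divide the 4 stops into two non-empty groups. For each, the best each vehicle can do is its own shortest tour through its group:
  {Knoll} + {Easton, Corby, Cedar}: 36 + 95 = 131
  {Easton} + {Knoll, Corby, Cedar}: 38 + 80 = 118
  {Knoll, Easton} + {Corby, Cedar}: 60 + 80 = 140
  {Corby} + {Knoll, Easton, Cedar}: 70 + 89 = 159
  {Knoll, Corby} + {Easton, Cedar}: 80 + 89 = 169
  {Easton, Corby} + {Knoll, Cedar}: 91 + 74 = 165
  … (7 splits in total)
Best: vehicle 1 Milton → Easton → Milton = 38; vehicle 2 Milton → Knoll → Cedar → Corby → Milton = 80; combined 118.

Minimum combined distance: 118 miles.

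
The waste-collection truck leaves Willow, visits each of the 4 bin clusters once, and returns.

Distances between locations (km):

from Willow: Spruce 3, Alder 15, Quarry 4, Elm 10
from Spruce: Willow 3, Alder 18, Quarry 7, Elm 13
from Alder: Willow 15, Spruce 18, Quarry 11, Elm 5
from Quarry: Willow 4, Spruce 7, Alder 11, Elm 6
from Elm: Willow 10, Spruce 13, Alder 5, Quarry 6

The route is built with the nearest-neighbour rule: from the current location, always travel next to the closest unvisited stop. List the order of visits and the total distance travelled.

Total distance 36 km via the nearest-neighbour route Willow → Spruce → Quarry → Elm → Alder → Willow.

At Willow the remaining stops are Spruce 3, Quarry 4, Elm 10, Alder 15; go to Spruce.
At Spruce the remaining stops are Quarry 7, Elm 13, Alder 18; go to Quarry.
At Quarry the remaining stops are Elm 6, Alder 11; go to Elm.
At Elm the remaining stops are Alder 5; go to Alder.
Return Alder→Willow: 15.
Total = 3 + 7 + 6 + 5 + 15 = 36.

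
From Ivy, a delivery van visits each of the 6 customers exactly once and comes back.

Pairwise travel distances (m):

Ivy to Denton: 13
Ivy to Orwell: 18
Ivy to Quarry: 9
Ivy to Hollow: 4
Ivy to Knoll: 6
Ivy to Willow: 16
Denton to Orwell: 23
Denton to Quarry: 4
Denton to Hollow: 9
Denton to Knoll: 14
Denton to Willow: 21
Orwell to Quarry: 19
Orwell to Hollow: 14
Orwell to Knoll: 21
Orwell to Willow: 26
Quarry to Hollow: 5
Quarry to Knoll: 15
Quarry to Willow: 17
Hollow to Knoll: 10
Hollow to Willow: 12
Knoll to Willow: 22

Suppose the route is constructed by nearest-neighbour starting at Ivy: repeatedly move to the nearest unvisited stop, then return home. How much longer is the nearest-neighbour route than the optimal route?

From Ivy: Hollow=4, Knoll=6, Quarry=9, Denton=13, Willow=16, Orwell=18 → choose Hollow (4).
From Hollow: Quarry=5, Denton=9, Knoll=10, Willow=12, Orwell=14 → choose Quarry (5).
From Quarry: Denton=4, Knoll=15, Willow=17, Orwell=19 → choose Denton (4).
From Denton: Knoll=14, Willow=21, Orwell=23 → choose Knoll (14).
From Knoll: Orwell=21, Willow=22 → choose Orwell (21).
From Orwell: Willow=26 → choose Willow (26).
NN route Ivy → Hollow → Quarry → Denton → Knoll → Orwell → Willow → Ivy costs 90.
Optimal: Ivy → Orwell → Hollow → Willow → Quarry → Denton → Knoll → Ivy costs 85 (by enumerating all 360 distinct tours).
Excess = 90 − 85 = 5.

The nearest-neighbour route is 5 m longer than optimal.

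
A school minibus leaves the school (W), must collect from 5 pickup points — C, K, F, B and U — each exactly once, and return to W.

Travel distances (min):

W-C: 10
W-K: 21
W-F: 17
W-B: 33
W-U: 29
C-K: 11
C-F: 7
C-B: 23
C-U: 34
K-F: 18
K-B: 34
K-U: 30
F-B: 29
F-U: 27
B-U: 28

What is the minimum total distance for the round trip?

There are 60 distinct closed tours to check (reversals are equivalent).
W-C-K-F-B-U-W: 10+11+18+29+28+29 = 125
W-C-K-F-U-B-W: 10+11+18+27+28+33 = 127
W-C-K-B-F-U-W: 10+11+34+29+27+29 = 140
W-C-K-B-U-F-W: 10+11+34+28+27+17 = 127
W-C-K-U-F-B-W: 10+11+30+27+29+33 = 140
W-C-K-U-B-F-W: 10+11+30+28+29+17 = 125
W-C-F-K-B-U-W: 10+7+18+34+28+29 = 126
W-C-F-K-U-B-W: 10+7+18+30+28+33 = 126
W-C-F-B-K-U-W: 10+7+29+34+30+29 = 139
W-C-F-B-U-K-W: 10+7+29+28+30+21 = 125
W-C-F-U-K-B-W: 10+7+27+30+34+33 = 141
W-C-F-U-B-K-W: 10+7+27+28+34+21 = 127
W-C-B-K-F-U-W: 10+23+34+18+27+29 = 141
W-C-B-K-U-F-W: 10+23+34+30+27+17 = 141
… (46 more)
The minimum is 125.
One optimal route: W → C → K → F → B → U → W (or its reverse).

Shortest round trip = 125 min.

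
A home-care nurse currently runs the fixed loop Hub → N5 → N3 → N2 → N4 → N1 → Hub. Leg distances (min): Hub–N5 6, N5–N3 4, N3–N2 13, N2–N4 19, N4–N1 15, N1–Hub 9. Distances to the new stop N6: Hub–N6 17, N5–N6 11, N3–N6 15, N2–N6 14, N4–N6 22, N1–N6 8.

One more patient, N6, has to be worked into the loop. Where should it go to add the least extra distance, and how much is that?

Adding 15 min by placing N6 on the N4–N1 leg.

Insertion cost between consecutive stops i–j is d(i,N6) + d(N6,j) − d(i,j):
  between Hub and N5: 17 + 11 − 6 = 22
  between N5 and N3: 11 + 15 − 4 = 22
  between N3 and N2: 15 + 14 − 13 = 16
  between N2 and N4: 14 + 22 − 19 = 17
  between N4 and N1: 22 + 8 − 15 = 15
  between N1 and Hub: 8 + 17 − 9 = 16
Cheapest insertion is between N4 and N1, adding 15.
New total = 66 + 15 = 81.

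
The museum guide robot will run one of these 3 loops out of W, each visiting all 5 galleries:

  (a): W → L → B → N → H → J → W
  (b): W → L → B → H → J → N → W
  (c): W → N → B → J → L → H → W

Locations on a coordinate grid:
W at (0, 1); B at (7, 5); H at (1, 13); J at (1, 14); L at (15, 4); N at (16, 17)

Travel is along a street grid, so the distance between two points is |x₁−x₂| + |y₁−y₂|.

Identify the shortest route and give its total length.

Shortest is (a), total 82.

(a): 18 + 9 + 21 + 19 + 1 + 14 = 82
(b): 18 + 9 + 14 + 1 + 18 + 32 = 92
(c): 32 + 21 + 15 + 24 + 23 + 13 = 128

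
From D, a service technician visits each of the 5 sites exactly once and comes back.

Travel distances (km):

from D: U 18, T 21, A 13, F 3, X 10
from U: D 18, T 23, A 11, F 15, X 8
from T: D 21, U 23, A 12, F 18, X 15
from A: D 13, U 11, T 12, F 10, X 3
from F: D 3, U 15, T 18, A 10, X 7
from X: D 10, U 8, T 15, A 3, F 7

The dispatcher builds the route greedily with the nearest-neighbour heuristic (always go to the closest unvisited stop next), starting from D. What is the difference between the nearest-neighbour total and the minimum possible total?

6 km longer than the optimal tour.

D: F=3, X=10, A=13, U=18, T=21 ⇒ F
F: X=7, A=10, U=15, T=18 ⇒ X
X: A=3, U=8, T=15 ⇒ A
A: U=11, T=12 ⇒ U
U: T=23 ⇒ T
NN route D → F → X → A → U → T → D costs 68.
Optimal: D → U → X → A → T → F → D costs 62 (by enumerating all 60 distinct tours).
Excess = 68 − 62 = 6.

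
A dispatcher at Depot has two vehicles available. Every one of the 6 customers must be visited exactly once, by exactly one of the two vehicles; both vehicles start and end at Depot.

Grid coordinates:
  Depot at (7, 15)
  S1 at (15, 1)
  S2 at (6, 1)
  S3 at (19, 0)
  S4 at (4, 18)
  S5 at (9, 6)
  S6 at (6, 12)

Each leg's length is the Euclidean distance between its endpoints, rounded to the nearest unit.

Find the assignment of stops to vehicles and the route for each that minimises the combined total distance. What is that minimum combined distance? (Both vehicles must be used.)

Minimum combined distance: 56.

Check every non-empty split of the stops between the two vehicles; for each half take its own optimal tour:
  {S1} + {S2, S3, S4, S5, S6}: 32 + 55 = 87
  {S2} + {S1, S3, S4, S5, S6}: 28 + 48 = 76
  {S1, S2} + {S3, S4, S5, S6}: 39 + 48 = 87
  {S3} + {S1, S2, S4, S5, S6}: 38 + 47 = 85
  {S1, S3} + {S2, S4, S5, S6}: 39 + 36 = 75
  {S2, S3} + {S1, S4, S5, S6}: 46 + 41 = 87
  … (31 splits in total)
  {S4} + {S1, S2, S3, S5, S6}: 8 + 48 = 56  ← best
Best: vehicle 1 Depot → S4 → Depot = 8; vehicle 2 Depot → S3 → S1 → S2 → S5 → S6 → Depot = 48; combined 56.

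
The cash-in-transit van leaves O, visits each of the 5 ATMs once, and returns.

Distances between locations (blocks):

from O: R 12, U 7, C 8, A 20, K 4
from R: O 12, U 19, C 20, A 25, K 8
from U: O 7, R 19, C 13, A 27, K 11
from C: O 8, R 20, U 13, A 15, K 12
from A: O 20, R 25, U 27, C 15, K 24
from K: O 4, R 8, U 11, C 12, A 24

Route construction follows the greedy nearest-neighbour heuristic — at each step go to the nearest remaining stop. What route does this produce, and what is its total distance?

O → [K:4 / U:7 / C:8 / R:12 / A:20] → K (4)
K → [R:8 / U:11 / C:12 / A:24] → R (8)
R → [U:19 / C:20 / A:25] → U (19)
U → [C:13 / A:27] → C (13)
C → [A:15] → A (15)
Return A→O: 20.
Total = 4 + 8 + 19 + 13 + 15 + 20 = 79.

Total distance 79 blocks via the nearest-neighbour route O → K → R → U → C → A → O.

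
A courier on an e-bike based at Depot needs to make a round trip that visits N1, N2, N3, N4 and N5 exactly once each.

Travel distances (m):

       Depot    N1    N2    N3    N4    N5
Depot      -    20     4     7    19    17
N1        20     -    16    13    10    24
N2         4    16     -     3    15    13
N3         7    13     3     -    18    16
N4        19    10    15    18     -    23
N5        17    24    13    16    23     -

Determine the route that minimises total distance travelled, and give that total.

With 5 stops there are 5!/2 = 60 distinct round trips (a route and its reverse cost the same).
Depot→N1→N2→N3→N4→N5→Depot: 20+16+3+18+23+17 = 97
Depot→N1→N2→N3→N5→N4→Depot: 20+16+3+16+23+19 = 97
Depot→N1→N2→N4→N3→N5→Depot: 20+16+15+18+16+17 = 102
Depot→N1→N2→N4→N5→N3→Depot: 20+16+15+23+16+7 = 97
Depot→N1→N2→N5→N3→N4→Depot: 20+16+13+16+18+19 = 102
Depot→N1→N2→N5→N4→N3→Depot: 20+16+13+23+18+7 = 97
Depot→N1→N3→N2→N4→N5→Depot: 20+13+3+15+23+17 = 91
Depot→N1→N3→N2→N5→N4→Depot: 20+13+3+13+23+19 = 91
Depot→N1→N3→N4→N2→N5→Depot: 20+13+18+15+13+17 = 96
Depot→N1→N3→N4→N5→N2→Depot: 20+13+18+23+13+4 = 91
Depot→N1→N3→N5→N2→N4→Depot: 20+13+16+13+15+19 = 96
Depot→N1→N3→N5→N4→N2→Depot: 20+13+16+23+15+4 = 91
Depot→N1→N4→N2→N3→N5→Depot: 20+10+15+3+16+17 = 81
Depot→N1→N4→N2→N5→N3→Depot: 20+10+15+13+16+7 = 81
… (46 more)
Depot→N2→N3→N1→N4→N5→Depot: 4+3+13+10+23+17 = 70  ← best
The minimum is 70.
One optimal route: Depot → N2 → N3 → N1 → N4 → N5 → Depot (or its reverse).

70 m — the shortest possible round trip.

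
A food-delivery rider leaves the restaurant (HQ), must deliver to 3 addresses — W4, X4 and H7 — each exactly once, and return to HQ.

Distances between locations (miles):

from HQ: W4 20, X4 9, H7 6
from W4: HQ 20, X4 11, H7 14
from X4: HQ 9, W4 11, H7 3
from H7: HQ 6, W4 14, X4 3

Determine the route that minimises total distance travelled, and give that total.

With 3 stops there are 3!/2 = 3 distinct round trips (a route and its reverse cost the same).
HQ→W4→X4→H7→HQ: 20+11+3+6 = 40
HQ→W4→H7→X4→HQ: 20+14+3+9 = 46
HQ→X4→W4→H7→HQ: 9+11+14+6 = 40
The minimum is 40.
One optimal route: HQ → W4 → X4 → H7 → HQ (or its reverse).

Shortest round trip = 40 miles.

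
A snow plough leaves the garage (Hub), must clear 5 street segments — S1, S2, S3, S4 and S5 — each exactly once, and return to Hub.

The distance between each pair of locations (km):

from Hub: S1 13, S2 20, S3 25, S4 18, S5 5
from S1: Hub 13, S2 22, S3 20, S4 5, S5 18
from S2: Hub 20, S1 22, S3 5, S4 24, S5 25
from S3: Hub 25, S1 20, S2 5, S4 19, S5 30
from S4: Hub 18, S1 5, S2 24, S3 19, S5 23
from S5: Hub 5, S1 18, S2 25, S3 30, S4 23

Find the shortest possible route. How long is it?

With 5 stops there are 5!/2 = 60 distinct round trips (a route and its reverse cost the same).
Hub-S1-S2-S3-S4-S5-Hub: 13+22+5+19+23+5 = 87
Hub-S1-S2-S3-S5-S4-Hub: 13+22+5+30+23+18 = 111
Hub-S1-S2-S4-S3-S5-Hub: 13+22+24+19+30+5 = 113
Hub-S1-S2-S4-S5-S3-Hub: 13+22+24+23+30+25 = 137
Hub-S1-S2-S5-S3-S4-Hub: 13+22+25+30+19+18 = 127
Hub-S1-S2-S5-S4-S3-Hub: 13+22+25+23+19+25 = 127
Hub-S1-S3-S2-S4-S5-Hub: 13+20+5+24+23+5 = 90
Hub-S1-S3-S2-S5-S4-Hub: 13+20+5+25+23+18 = 104
Hub-S1-S3-S4-S2-S5-Hub: 13+20+19+24+25+5 = 106
Hub-S1-S3-S4-S5-S2-Hub: 13+20+19+23+25+20 = 120
Hub-S1-S3-S5-S2-S4-Hub: 13+20+30+25+24+18 = 130
Hub-S1-S3-S5-S4-S2-Hub: 13+20+30+23+24+20 = 130
Hub-S1-S4-S2-S3-S5-Hub: 13+5+24+5+30+5 = 82
Hub-S1-S4-S2-S5-S3-Hub: 13+5+24+25+30+25 = 122
… (46 more)
Hub-S1-S4-S3-S2-S5-Hub: 13+5+19+5+25+5 = 72  ← best
The minimum is 72.
One optimal route: Hub → S1 → S4 → S3 → S2 → S5 → Hub (or its reverse).

Shortest round trip = 72 km.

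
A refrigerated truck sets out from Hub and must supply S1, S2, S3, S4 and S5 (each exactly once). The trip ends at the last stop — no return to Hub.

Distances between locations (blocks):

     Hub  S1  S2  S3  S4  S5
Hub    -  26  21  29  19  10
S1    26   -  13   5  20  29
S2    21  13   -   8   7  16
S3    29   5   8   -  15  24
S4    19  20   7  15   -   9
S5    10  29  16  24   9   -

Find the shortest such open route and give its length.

There are 5! = 120 possible orderings.
Hub → S1 → S2 → S3 → S4 → S5: 26+13+8+15+9 = 71
Hub → S1 → S2 → S3 → S5 → S4: 26+13+8+24+9 = 80
Hub → S1 → S2 → S4 → S3 → S5: 26+13+7+15+24 = 85
Hub → S1 → S2 → S4 → S5 → S3: 26+13+7+9+24 = 79
Hub → S1 → S2 → S5 → S3 → S4: 26+13+16+24+15 = 94
Hub → S1 → S2 → S5 → S4 → S3: 26+13+16+9+15 = 79
Hub → S1 → S3 → S2 → S4 → S5: 26+5+8+7+9 = 55
Hub → S1 → S3 → S2 → S5 → S4: 26+5+8+16+9 = 64
Hub → S1 → S3 → S4 → S2 → S5: 26+5+15+7+16 = 69
Hub → S1 → S3 → S4 → S5 → S2: 26+5+15+9+16 = 71
Hub → S1 → S3 → S5 → S2 → S4: 26+5+24+16+7 = 78
Hub → S1 → S3 → S5 → S4 → S2: 26+5+24+9+7 = 71
Hub → S1 → S4 → S2 → S3 → S5: 26+20+7+8+24 = 85
Hub → S1 → S4 → S2 → S5 → S3: 26+20+7+16+24 = 93
… (106 more)
Hub → S5 → S4 → S2 → S3 → S1: 10+9+7+8+5 = 39  ← best
The minimum is 39.
One shortest path: Hub → S5 → S4 → S2 → S3 → S1.

39 blocks — the minimum one-way total.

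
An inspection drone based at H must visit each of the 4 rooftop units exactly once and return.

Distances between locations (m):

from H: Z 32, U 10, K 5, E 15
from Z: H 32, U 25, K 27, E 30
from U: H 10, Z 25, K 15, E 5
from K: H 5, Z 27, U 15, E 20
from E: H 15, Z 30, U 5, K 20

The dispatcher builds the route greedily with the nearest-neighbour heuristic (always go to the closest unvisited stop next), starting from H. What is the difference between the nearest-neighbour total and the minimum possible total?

From H: K=5, U=10, E=15, Z=32 → choose K (5).
From K: U=15, E=20, Z=27 → choose U (15).
From U: E=5, Z=25 → choose E (5).
From E: Z=30 → choose Z (30).
NN route H → K → U → E → Z → H costs 87.
Optimal: H → U → E → Z → K → H costs 77 (by enumerating all 12 distinct tours).
Excess = 87 − 77 = 10.

Excess over optimum: 10 m.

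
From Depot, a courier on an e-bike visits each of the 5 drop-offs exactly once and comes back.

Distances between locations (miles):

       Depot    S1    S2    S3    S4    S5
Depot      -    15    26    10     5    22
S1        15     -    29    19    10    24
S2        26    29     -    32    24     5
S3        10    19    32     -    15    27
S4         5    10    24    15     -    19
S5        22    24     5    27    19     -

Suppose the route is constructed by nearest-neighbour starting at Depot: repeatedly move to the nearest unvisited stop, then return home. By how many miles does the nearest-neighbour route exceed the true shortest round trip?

6 miles longer than the optimal tour.

From Depot: S4=5, S3=10, S1=15, S5=22, S2=26 → choose S4 (5).
From S4: S1=10, S3=15, S5=19, S2=24 → choose S1 (10).
From S1: S3=19, S5=24, S2=29 → choose S3 (19).
From S3: S5=27, S2=32 → choose S5 (27).
From S5: S2=5 → choose S2 (5).
NN route Depot → S4 → S1 → S3 → S5 → S2 → Depot costs 92.
Optimal: Depot → S3 → S2 → S5 → S1 → S4 → Depot costs 86 (by enumerating all 60 distinct tours).
Excess = 92 − 86 = 6.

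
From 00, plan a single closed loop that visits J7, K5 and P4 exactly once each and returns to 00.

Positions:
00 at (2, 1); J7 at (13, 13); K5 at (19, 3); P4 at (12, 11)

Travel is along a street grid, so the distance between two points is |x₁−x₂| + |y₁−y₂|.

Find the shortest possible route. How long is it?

There are 3 distinct closed tours to check (reversals are equivalent).
00→J7→K5→P4→00: 23+16+15+20 = 74
00→J7→P4→K5→00: 23+3+15+19 = 60
00→K5→J7→P4→00: 19+16+3+20 = 58
The minimum is 58.
One optimal route: 00 → K5 → J7 → P4 → 00 (or its reverse).

Shortest round trip = 58.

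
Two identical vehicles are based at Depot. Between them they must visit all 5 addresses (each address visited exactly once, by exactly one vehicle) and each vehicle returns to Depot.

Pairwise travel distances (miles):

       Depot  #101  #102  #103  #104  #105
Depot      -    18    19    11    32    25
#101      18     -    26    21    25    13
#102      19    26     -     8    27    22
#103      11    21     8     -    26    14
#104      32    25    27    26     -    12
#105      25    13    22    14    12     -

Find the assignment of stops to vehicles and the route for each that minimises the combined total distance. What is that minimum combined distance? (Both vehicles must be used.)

There are 2^4 − 1 = 15 ways to divide the 5 stops into two non-empty groups. For each, the best each vehicle can do is its own shortest tour through its group:
  {#101} + {#102, #103, #104, #105}: 36 + 83 = 119
  {#102} + {#101, #103, #104, #105}: 38 + 80 = 118
  {#101, #102} + {#103, #104, #105}: 63 + 69 = 132
  {#103} + {#101, #102, #104, #105}: 22 + 89 = 111
  {#101, #103} + {#102, #104, #105}: 50 + 83 = 133
  {#102, #103} + {#101, #104, #105}: 38 + 75 = 113
  … (15 splits in total)
Best: vehicle 1 Depot → #103 → Depot = 22; vehicle 2 Depot → #101 → #105 → #104 → #102 → Depot = 89; combined 111.

Minimum combined distance: 111 miles.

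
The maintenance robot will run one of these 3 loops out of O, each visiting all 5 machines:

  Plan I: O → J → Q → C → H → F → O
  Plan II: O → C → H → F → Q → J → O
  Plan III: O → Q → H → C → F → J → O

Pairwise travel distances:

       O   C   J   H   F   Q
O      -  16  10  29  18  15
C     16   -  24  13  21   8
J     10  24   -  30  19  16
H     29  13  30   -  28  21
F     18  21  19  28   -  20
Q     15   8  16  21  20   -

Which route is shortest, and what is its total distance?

Shortest is Plan I, total 93.

Plan I: 10 + 16 + 8 + 13 + 28 + 18 = 93
Plan II: 16 + 13 + 28 + 20 + 16 + 10 = 103
Plan III: 15 + 21 + 13 + 21 + 19 + 10 = 99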